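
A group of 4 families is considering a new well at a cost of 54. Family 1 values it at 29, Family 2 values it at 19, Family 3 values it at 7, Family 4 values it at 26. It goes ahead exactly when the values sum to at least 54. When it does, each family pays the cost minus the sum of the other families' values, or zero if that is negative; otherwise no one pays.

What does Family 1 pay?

Total value 81 ≥ cost 54, so the project is built.
The other families' values sum to 52.
Cost minus that sum is 54 - 52 = 2.

2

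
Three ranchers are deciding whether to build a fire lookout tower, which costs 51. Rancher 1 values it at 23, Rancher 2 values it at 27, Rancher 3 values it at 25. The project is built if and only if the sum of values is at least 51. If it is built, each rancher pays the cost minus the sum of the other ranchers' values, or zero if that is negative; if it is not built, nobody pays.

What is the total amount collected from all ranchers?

Total value 75 ≥ cost 51, so it is built.
Rancher 1: others sum to 52; max(0, 51 - 52) = 0.
Rancher 2: others sum to 48; max(0, 51 - 48) = 3.
Rancher 3: others sum to 50; max(0, 51 - 50) = 1.
Total collected = 0 + 3 + 1 = 4.

4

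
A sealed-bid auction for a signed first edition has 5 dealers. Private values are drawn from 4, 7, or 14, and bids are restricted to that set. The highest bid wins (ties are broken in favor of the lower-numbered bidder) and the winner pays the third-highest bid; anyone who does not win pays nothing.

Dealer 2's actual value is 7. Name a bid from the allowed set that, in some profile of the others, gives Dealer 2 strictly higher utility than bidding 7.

Suppose Dealer 1 bids 4, Dealer 3 bids 4, Dealer 4 bids 4 and Dealer 5 bids 14.
Bid 7: loses, pays 0, utility 0.
Bid 14: wins, pays 4, utility 7 - 4 = 3.
So bidding 14 beats truth here (3 > 0).

14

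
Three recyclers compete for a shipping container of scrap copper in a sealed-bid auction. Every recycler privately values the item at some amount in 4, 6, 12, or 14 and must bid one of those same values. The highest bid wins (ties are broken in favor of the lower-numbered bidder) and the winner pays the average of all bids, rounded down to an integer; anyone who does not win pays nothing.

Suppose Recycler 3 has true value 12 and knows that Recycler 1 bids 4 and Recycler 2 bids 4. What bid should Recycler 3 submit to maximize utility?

6

Bid 4: loses, pays 0, utility 0.
Bid 6: wins, pays 4, utility 12 - 4 = 8.
Bid 12: wins, pays 6, utility 12 - 6 = 6.
Bid 14: wins, pays 7, utility 12 - 7 = 5.
The best choice is 6 with utility 8.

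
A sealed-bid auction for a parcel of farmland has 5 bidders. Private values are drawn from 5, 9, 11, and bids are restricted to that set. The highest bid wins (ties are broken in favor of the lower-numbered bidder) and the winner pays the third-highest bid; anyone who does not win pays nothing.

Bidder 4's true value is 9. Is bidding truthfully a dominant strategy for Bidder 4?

No

Consider the case where Bidder 1 bids 5, Bidder 2 bids 5, Bidder 3 bids 5 and Bidder 5 bids 11.
Truthful bid 9: loses, pays 0, utility 0.
Bid 11 instead: wins, pays 5, utility 9 - 5 = 4.
Since 4 > 0, bidding 11 is strictly better here, so truthful bidding is not dominant.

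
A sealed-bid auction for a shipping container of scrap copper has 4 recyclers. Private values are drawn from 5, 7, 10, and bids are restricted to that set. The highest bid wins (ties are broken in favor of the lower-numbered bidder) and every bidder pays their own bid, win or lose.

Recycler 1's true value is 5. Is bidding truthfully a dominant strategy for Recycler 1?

Consider the case where Recycler 2 bids 5, Recycler 3 bids 5 and Recycler 4 bids 7.
Truthful bid 5: loses but pays 5, utility -5.
Bid 7 instead: wins, pays 7, utility 5 - 7 = -2.
Since -2 > -5, bidding 7 is strictly better here, so truthful bidding is not dominant.

No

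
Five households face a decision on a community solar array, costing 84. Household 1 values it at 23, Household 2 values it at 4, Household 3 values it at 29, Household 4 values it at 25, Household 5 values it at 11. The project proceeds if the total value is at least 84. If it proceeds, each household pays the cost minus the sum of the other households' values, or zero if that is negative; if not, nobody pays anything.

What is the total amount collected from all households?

Total value 92 ≥ cost 84, so it is built.
Household 1: others sum to 69; max(0, 84 - 69) = 15.
Household 2: others sum to 88; max(0, 84 - 88) = 0.
Household 3: others sum to 63; max(0, 84 - 63) = 21.
Household 4: others sum to 67; max(0, 84 - 67) = 17.
Household 5: others sum to 81; max(0, 84 - 81) = 3.
Total collected = 15 + 0 + 21 + 17 + 3 = 56.

56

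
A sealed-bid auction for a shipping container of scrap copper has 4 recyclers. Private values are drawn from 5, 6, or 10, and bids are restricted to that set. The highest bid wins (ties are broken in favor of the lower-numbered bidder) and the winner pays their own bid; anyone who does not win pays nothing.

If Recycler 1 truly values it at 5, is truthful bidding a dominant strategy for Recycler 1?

Check each profile of the others' bids and compare truth against every alternative bid.
Others bid (5, 5, 5): truth gives 0, best alternative gives -1.
Others bid (5, 5, 6): truth gives 0, best alternative gives -1.
Others bid (5, 6, 5): truth gives 0, best alternative gives -1.
Others bid (5, 6, 6): truth gives 0, best alternative gives -1.
Others bid (6, 5, 5): truth gives 0, best alternative gives -1.
Others bid (6, 5, 6): truth gives 0, best alternative gives -1.
(Remaining 21 profiles checked similarly; truth is weakly best in each.)
In every case the truthful bid is at least as good as any alternative, so it is a dominant strategy.

Yes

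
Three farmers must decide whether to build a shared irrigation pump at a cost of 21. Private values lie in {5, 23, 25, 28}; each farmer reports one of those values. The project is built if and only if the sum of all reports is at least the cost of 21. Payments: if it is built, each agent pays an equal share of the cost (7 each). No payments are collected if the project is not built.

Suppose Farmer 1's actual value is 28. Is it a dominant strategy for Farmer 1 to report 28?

Yes

Check each profile of the others' reports and compare truth against every alternative report.
Others report (5, 5): truth gives 21, best alternative gives 21.
Others report (5, 23): truth gives 21, best alternative gives 21.
Others report (5, 25): truth gives 21, best alternative gives 21.
Others report (5, 28): truth gives 21, best alternative gives 21.
Others report (23, 5): truth gives 21, best alternative gives 21.
Others report (23, 23): truth gives 21, best alternative gives 21.
(Remaining 10 profiles checked similarly; truth is weakly best in each.)
In every case the truthful report is at least as good as any alternative, so it is a dominant strategy.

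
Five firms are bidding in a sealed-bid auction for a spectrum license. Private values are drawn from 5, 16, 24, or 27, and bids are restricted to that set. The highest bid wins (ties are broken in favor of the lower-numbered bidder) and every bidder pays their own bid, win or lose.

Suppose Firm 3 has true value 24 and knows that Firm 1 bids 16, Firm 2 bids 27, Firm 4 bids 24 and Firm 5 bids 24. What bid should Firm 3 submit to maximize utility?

5

Bid 5: loses but pays 5, utility -5.
Bid 16: loses but pays 16, utility -16.
Bid 24: loses but pays 24, utility -24.
Bid 27: loses but pays 27, utility -27.
The best choice is 5 with utility -5.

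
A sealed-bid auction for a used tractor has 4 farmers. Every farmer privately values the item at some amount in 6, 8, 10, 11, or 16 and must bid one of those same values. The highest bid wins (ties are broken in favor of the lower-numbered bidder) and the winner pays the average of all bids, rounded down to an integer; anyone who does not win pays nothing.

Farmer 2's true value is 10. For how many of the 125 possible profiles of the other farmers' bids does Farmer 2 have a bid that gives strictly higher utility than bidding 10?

Others bid (6, 6, 6): truth gives 3; bid 8 gives 4 > 3. Violating.
Others bid (6, 6, 11): truth gives 0; bid 11 gives 2 > 0. Violating.
Others bid (6, 8, 8): truth gives 2; bid 8 gives 3 > 2. Violating.
Others bid (6, 8, 11): truth gives 0; bid 11 gives 1 > 0. Violating.
Others bid (6, 6, 8): truth gives 3; no alternative beats it.
Others bid (6, 6, 10): truth gives 2; no alternative beats it.
(Checking all 125 profiles: 24 have a profitable deviation, 101 do not.)

24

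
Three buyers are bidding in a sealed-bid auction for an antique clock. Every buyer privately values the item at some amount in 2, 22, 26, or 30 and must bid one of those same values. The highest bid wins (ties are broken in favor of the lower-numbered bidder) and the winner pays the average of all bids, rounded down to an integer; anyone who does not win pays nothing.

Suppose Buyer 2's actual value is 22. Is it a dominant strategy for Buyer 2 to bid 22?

Consider the case where Buyer 1 bids 2 and Buyer 3 bids 26.
Truthful bid 22: loses, pays 0, utility 0.
Bid 26 instead: wins, pays 18, utility 22 - 18 = 4.
Since 4 > 0, bidding 26 is strictly better here, so truthful bidding is not dominant.

No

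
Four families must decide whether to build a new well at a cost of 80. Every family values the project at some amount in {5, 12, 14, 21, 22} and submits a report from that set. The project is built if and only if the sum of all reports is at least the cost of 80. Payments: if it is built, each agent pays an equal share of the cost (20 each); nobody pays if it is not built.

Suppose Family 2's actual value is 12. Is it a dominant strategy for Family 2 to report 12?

Check each profile of the others' reports and compare truth against every alternative report.
Others report (5, 5, 5): truth gives 0, best alternative gives 0.
Others report (5, 5, 12): truth gives 0, best alternative gives 0.
Others report (5, 5, 14): truth gives 0, best alternative gives 0.
Others report (5, 5, 21): truth gives 0, best alternative gives 0.
Others report (5, 5, 22): truth gives 0, best alternative gives 0.
Others report (5, 12, 5): truth gives 0, best alternative gives 0.
(Remaining 119 profiles checked similarly; truth is weakly best in each.)
In every case the truthful report is at least as good as any alternative, so it is a dominant strategy.

Yes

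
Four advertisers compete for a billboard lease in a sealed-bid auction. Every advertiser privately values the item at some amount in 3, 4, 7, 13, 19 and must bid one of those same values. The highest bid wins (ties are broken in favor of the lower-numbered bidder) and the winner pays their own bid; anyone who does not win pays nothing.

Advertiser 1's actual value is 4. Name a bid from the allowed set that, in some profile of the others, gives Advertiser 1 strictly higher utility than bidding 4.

Suppose Advertiser 2 bids 3, Advertiser 3 bids 3 and Advertiser 4 bids 3.
Bid 4: wins, pays 4, utility 4 - 4 = 0.
Bid 3: wins, pays 3, utility 4 - 3 = 1.
So bidding 3 beats truth here (1 > 0).

3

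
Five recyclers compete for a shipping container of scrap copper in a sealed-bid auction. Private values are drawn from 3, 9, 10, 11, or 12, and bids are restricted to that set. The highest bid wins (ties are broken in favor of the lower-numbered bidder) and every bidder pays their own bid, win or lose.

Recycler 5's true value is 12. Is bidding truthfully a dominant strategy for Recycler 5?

Consider the case where Recycler 1 bids 3, Recycler 2 bids 3, Recycler 3 bids 3 and Recycler 4 bids 3.
Truthful bid 12: wins, pays 12, utility 12 - 12 = 0.
Bid 9 instead: wins, pays 9, utility 12 - 9 = 3.
Since 3 > 0, bidding 9 is strictly better here, so truthful bidding is not dominant.

No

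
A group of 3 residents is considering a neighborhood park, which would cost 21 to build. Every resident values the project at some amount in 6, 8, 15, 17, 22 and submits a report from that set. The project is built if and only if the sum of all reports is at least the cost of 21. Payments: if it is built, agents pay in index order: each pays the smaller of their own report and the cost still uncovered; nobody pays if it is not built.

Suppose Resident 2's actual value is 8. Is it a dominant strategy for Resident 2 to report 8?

Consider the case where Resident 1 reports 6 and Resident 3 reports 15.
Truthful report 8: project built, pays 8, utility 8 - 8 = 0.
Report 6 instead: project built, pays 6, utility 8 - 6 = 2.
Since 2 > 0, reporting 6 is strictly better here, so truthful reporting is not dominant.

No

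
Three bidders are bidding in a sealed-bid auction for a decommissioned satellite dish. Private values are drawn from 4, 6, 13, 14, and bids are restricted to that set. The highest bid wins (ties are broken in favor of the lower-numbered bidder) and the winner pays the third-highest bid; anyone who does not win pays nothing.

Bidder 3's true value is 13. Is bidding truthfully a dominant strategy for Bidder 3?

No

Consider the case where Bidder 1 bids 4 and Bidder 2 bids 13.
Truthful bid 13: loses, pays 0, utility 0.
Bid 14 instead: wins, pays 4, utility 13 - 4 = 9.
Since 9 > 0, bidding 14 is strictly better here, so truthful bidding is not dominant.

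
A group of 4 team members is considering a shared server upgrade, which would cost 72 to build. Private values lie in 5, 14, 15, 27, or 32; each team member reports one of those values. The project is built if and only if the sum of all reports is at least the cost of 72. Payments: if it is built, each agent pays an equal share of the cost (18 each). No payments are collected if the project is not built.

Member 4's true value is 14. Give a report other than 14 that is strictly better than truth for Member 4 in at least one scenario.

Suppose Member 1 reports 5, Member 2 reports 27 and Member 3 reports 27.
Report 14: project built, pays 18, utility 14 - 18 = -4.
Report 5: project not built, utility 0.
So reporting 5 beats truth here (0 > -4).

5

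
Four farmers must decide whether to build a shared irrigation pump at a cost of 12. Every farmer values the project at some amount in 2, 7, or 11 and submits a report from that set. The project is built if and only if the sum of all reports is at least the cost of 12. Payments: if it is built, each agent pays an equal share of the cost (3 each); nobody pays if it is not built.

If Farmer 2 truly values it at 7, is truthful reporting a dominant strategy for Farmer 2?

Check each profile of the others' reports and compare truth against every alternative report.
Others report (2, 2, 2): truth gives 4, best alternative gives 4.
Others report (2, 2, 7): truth gives 4, best alternative gives 4.
Others report (2, 2, 11): truth gives 4, best alternative gives 4.
Others report (2, 7, 2): truth gives 4, best alternative gives 4.
Others report (2, 7, 7): truth gives 4, best alternative gives 4.
Others report (2, 7, 11): truth gives 4, best alternative gives 4.
(Remaining 21 profiles checked similarly; truth is weakly best in each.)
In every case the truthful report is at least as good as any alternative, so it is a dominant strategy.

Yes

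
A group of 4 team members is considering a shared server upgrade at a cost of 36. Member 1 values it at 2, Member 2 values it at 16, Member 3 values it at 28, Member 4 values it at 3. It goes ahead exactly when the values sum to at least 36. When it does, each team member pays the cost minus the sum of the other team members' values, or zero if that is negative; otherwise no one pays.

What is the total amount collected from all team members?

Total value 49 ≥ cost 36, so it is built.
Member 1: others sum to 47; max(0, 36 - 47) = 0.
Member 2: others sum to 33; max(0, 36 - 33) = 3.
Member 3: others sum to 21; max(0, 36 - 21) = 15.
Member 4: others sum to 46; max(0, 36 - 46) = 0.
Total collected = 0 + 3 + 15 + 0 = 18.

18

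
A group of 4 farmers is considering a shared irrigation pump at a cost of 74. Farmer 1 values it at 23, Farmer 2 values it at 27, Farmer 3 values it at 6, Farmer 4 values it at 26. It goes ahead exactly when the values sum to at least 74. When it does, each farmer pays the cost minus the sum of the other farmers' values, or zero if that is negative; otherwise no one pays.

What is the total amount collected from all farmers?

Total value 82 ≥ cost 74, so it is built.
Farmer 1: others sum to 59; max(0, 74 - 59) = 15.
Farmer 2: others sum to 55; max(0, 74 - 55) = 19.
Farmer 3: others sum to 76; max(0, 74 - 76) = 0.
Farmer 4: others sum to 56; max(0, 74 - 56) = 18.
Total collected = 15 + 19 + 0 + 18 = 52.

52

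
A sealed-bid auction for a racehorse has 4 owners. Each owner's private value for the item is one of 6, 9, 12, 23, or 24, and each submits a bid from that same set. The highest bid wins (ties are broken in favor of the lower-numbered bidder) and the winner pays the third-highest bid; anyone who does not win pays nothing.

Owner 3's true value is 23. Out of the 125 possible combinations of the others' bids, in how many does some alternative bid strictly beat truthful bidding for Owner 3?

27

Others bid (6, 6, 24): truth gives 0; bid 24 gives 17 > 0. Violating.
Others bid (6, 9, 24): truth gives 0; bid 24 gives 14 > 0. Violating.
Others bid (6, 12, 24): truth gives 0; bid 24 gives 11 > 0. Violating.
Others bid (6, 23, 6): truth gives 0; bid 24 gives 17 > 0. Violating.
Others bid (6, 6, 6): truth gives 17; no alternative beats it.
Others bid (6, 6, 9): truth gives 17; no alternative beats it.
(Checking all 125 profiles: 27 have a profitable deviation, 98 do not.)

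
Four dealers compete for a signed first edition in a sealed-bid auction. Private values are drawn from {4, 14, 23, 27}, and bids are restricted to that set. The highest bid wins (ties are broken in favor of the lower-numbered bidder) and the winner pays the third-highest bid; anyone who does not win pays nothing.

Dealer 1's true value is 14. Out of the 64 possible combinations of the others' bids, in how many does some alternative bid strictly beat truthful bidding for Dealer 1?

Others bid (4, 4, 23): truth gives 0; bid 23 gives 10 > 0. Violating.
Others bid (4, 4, 27): truth gives 0; bid 27 gives 10 > 0. Violating.
Others bid (4, 23, 4): truth gives 0; bid 23 gives 10 > 0. Violating.
Others bid (4, 27, 4): truth gives 0; bid 27 gives 10 > 0. Violating.
Others bid (4, 4, 4): truth gives 10; no alternative beats it.
Others bid (4, 4, 14): truth gives 10; no alternative beats it.
(Checking all 64 profiles: 6 have a profitable deviation, 58 do not.)

6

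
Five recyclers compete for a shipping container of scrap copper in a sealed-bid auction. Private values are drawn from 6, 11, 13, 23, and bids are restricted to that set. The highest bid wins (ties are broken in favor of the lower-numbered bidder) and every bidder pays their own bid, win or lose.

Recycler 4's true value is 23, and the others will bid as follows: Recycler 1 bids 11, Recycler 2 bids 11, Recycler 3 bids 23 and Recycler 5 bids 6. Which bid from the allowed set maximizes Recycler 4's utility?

Bid 6: loses but pays 6, utility -6.
Bid 11: loses but pays 11, utility -11.
Bid 13: loses but pays 13, utility -13.
Bid 23: loses but pays 23, utility -23.
The best choice is 6 with utility -6.

6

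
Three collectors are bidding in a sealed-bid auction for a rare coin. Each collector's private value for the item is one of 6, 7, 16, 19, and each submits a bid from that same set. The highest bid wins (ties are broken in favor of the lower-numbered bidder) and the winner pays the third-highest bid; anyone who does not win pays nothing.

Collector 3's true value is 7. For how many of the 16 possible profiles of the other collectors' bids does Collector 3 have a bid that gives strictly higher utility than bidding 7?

Others bid (6, 7): truth gives 0; bid 16 gives 1 > 0. Violating.
Others bid (6, 16): truth gives 0; bid 19 gives 1 > 0. Violating.
Others bid (7, 6): truth gives 0; bid 16 gives 1 > 0. Violating.
Others bid (16, 6): truth gives 0; bid 19 gives 1 > 0. Violating.
Others bid (6, 6): truth gives 1; no alternative beats it.
Others bid (6, 19): truth gives 0; no alternative beats it.
(Checking all 16 profiles: 4 have a profitable deviation, 12 do not.)

4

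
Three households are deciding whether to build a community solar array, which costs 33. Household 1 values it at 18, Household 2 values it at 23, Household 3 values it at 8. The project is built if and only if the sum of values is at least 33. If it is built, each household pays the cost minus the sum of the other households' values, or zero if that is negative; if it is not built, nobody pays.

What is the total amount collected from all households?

Total value 49 ≥ cost 33, so it is built.
Household 1: others sum to 31; max(0, 33 - 31) = 2.
Household 2: others sum to 26; max(0, 33 - 26) = 7.
Household 3: others sum to 41; max(0, 33 - 41) = 0.
Total collected = 2 + 7 + 0 = 9.

9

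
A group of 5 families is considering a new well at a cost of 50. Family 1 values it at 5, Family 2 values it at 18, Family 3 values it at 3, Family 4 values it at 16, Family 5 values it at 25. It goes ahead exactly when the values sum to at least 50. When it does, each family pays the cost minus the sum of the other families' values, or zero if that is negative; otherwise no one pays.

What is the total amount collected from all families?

9

Total value 67 ≥ cost 50, so it is built.
Family 1: others sum to 62; max(0, 50 - 62) = 0.
Family 2: others sum to 49; max(0, 50 - 49) = 1.
Family 3: others sum to 64; max(0, 50 - 64) = 0.
Family 4: others sum to 51; max(0, 50 - 51) = 0.
Family 5: others sum to 42; max(0, 50 - 42) = 8.
Total collected = 0 + 1 + 0 + 0 + 8 = 9.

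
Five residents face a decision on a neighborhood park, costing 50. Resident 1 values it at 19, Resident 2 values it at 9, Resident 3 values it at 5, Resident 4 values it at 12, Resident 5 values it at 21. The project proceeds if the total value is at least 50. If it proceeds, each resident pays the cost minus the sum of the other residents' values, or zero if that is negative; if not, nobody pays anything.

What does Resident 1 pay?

3

Total value 66 ≥ cost 50, so the project is built.
The other residents' values sum to 47.
Cost minus that sum is 50 - 47 = 3.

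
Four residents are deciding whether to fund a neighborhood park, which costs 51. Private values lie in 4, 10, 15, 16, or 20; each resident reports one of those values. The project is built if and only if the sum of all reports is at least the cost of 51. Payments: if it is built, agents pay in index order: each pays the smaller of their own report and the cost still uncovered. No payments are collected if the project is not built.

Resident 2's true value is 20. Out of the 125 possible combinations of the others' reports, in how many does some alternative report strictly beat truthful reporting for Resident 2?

Others report (4, 15, 16): truth gives 0; report 16 gives 4 > 0. Violating.
Others report (4, 15, 20): truth gives 0; report 15 gives 5 > 0. Violating.
Others report (4, 16, 15): truth gives 0; report 16 gives 4 > 0. Violating.
Others report (4, 16, 16): truth gives 0; report 15 gives 5 > 0. Violating.
Others report (4, 4, 4): truth gives 0; no alternative beats it.
Others report (4, 4, 10): truth gives 0; no alternative beats it.
(Checking all 125 profiles: 87 have a profitable deviation, 38 do not.)

87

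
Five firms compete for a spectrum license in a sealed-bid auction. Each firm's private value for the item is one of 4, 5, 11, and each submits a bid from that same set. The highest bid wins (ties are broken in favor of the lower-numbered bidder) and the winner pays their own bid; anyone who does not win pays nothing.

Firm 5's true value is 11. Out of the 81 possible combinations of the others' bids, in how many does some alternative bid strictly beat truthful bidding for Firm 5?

Others bid (4, 4, 4, 4): truth gives 0; bid 5 gives 6 > 0. Violating.
Others bid (4, 4, 4, 5): truth gives 0; no alternative beats it.
Others bid (4, 4, 4, 11): truth gives 0; no alternative beats it.
(Checking all 81 profiles: 1 has a profitable deviation, 80 do not.)

1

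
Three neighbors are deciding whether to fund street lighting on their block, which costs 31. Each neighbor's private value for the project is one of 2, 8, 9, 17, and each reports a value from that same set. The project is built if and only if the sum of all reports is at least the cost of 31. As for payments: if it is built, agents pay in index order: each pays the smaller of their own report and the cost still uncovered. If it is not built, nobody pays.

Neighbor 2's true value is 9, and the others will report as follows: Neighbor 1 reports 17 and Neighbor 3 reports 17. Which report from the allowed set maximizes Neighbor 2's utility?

2

Report 2: project built, pays 2, utility 9 - 2 = 7.
Report 8: project built, pays 8, utility 9 - 8 = 1.
Report 9: project built, pays 9, utility 9 - 9 = 0.
Report 17: project built, pays 14, utility 9 - 14 = -5.
The best choice is 2 with utility 7.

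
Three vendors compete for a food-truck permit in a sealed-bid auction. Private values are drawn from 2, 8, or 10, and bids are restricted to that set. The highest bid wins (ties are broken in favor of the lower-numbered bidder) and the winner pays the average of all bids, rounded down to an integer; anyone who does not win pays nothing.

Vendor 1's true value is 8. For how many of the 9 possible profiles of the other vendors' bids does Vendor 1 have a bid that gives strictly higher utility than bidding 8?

3

Others bid (2, 2): truth gives 4; bid 2 gives 6 > 4. Violating.
Others bid (2, 10): truth gives 0; bid 10 gives 1 > 0. Violating.
Others bid (10, 2): truth gives 0; bid 10 gives 1 > 0. Violating.
Others bid (2, 8): truth gives 2; no alternative beats it.
Others bid (8, 2): truth gives 2; no alternative beats it.
(Checking all 9 profiles: 3 have a profitable deviation, 6 do not.)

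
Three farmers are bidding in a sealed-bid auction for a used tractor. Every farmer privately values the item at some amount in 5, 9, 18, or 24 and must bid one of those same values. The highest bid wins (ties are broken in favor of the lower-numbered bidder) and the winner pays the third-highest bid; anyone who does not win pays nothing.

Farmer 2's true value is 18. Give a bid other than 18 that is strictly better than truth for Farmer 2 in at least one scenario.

24

Suppose Farmer 1 bids 5 and Farmer 3 bids 24.
Bid 18: loses, pays 0, utility 0.
Bid 24: wins, pays 5, utility 18 - 5 = 13.
So bidding 24 beats truth here (13 > 0).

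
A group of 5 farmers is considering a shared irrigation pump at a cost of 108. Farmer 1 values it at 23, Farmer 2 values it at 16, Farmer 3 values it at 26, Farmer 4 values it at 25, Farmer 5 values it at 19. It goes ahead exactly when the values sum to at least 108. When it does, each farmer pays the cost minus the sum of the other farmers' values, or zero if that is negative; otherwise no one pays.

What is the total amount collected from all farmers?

Total value 109 ≥ cost 108, so it is built.
Farmer 1: others sum to 86; max(0, 108 - 86) = 22.
Farmer 2: others sum to 93; max(0, 108 - 93) = 15.
Farmer 3: others sum to 83; max(0, 108 - 83) = 25.
Farmer 4: others sum to 84; max(0, 108 - 84) = 24.
Farmer 5: others sum to 90; max(0, 108 - 90) = 18.
Total collected = 22 + 15 + 25 + 24 + 18 = 104.

104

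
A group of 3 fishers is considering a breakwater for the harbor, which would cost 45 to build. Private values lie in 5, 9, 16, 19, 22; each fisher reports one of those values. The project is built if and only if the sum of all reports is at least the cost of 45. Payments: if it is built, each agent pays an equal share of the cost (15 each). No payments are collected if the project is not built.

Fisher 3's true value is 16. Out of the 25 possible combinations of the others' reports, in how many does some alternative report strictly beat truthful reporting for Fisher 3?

8

Others report (5, 19): truth gives 0; report 22 gives 1 > 0. Violating.
Others report (5, 22): truth gives 0; report 19 gives 1 > 0. Violating.
Others report (9, 16): truth gives 0; report 22 gives 1 > 0. Violating.
Others report (9, 19): truth gives 0; report 19 gives 1 > 0. Violating.
Others report (5, 5): truth gives 0; no alternative beats it.
Others report (5, 9): truth gives 0; no alternative beats it.
(Checking all 25 profiles: 8 have a profitable deviation, 17 do not.)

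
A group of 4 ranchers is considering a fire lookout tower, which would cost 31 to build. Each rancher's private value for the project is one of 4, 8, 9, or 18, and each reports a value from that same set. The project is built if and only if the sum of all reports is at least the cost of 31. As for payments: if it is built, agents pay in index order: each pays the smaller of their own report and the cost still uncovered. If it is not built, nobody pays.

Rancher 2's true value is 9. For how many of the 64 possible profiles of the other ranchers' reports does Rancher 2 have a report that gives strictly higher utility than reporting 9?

Others report (4, 4, 18): truth gives 0; report 8 gives 1 > 0. Violating.
Others report (4, 8, 18): truth gives 0; report 4 gives 5 > 0. Violating.
Others report (4, 9, 18): truth gives 0; report 4 gives 5 > 0. Violating.
Others report (4, 18, 4): truth gives 0; report 8 gives 1 > 0. Violating.
Others report (4, 4, 4): truth gives 0; no alternative beats it.
Others report (4, 4, 8): truth gives 0; no alternative beats it.
(Checking all 64 profiles: 45 have a profitable deviation, 19 do not.)

45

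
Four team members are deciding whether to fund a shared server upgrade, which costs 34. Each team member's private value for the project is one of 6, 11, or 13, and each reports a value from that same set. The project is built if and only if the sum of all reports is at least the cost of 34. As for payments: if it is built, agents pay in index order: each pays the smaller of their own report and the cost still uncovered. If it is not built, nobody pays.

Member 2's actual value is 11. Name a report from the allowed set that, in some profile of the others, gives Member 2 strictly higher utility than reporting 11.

6

Suppose Member 1 reports 6, Member 3 reports 11 and Member 4 reports 11.
Report 11: project built, pays 11, utility 11 - 11 = 0.
Report 6: project built, pays 6, utility 11 - 6 = 5.
So reporting 6 beats truth here (5 > 0).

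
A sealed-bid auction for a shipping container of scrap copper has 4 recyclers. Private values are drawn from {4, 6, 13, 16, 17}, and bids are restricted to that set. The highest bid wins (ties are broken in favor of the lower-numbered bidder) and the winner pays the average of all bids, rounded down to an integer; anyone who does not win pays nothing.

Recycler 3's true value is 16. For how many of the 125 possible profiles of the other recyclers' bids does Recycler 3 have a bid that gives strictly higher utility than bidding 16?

52

Others bid (4, 4, 4): truth gives 9; bid 6 gives 12 > 9. Violating.
Others bid (4, 4, 6): truth gives 9; bid 6 gives 11 > 9. Violating.
Others bid (4, 4, 13): truth gives 7; bid 13 gives 8 > 7. Violating.
Others bid (4, 4, 17): truth gives 0; bid 17 gives 6 > 0. Violating.
Others bid (4, 4, 16): truth gives 6; no alternative beats it.
Others bid (4, 6, 13): truth gives 7; no alternative beats it.
(Checking all 125 profiles: 52 have a profitable deviation, 73 do not.)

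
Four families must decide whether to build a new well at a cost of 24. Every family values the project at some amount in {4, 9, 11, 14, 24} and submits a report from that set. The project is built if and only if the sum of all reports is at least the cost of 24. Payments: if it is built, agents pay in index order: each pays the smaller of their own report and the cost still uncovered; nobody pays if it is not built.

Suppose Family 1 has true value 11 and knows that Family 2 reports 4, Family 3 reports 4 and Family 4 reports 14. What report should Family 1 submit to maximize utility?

4

Report 4: project built, pays 4, utility 11 - 4 = 7.
Report 9: project built, pays 9, utility 11 - 9 = 2.
Report 11: project built, pays 11, utility 11 - 11 = 0.
Report 14: project built, pays 14, utility 11 - 14 = -3.
Report 24: project built, pays 24, utility 11 - 24 = -13.
The best choice is 4 with utility 7.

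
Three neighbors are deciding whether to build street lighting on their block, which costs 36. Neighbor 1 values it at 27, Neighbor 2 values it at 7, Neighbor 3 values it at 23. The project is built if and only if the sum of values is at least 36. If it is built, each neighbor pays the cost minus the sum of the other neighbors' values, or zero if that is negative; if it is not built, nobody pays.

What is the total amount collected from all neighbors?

Total value 57 ≥ cost 36, so it is built.
Neighbor 1: others sum to 30; max(0, 36 - 30) = 6.
Neighbor 2: others sum to 50; max(0, 36 - 50) = 0.
Neighbor 3: others sum to 34; max(0, 36 - 34) = 2.
Total collected = 6 + 0 + 2 = 8.

8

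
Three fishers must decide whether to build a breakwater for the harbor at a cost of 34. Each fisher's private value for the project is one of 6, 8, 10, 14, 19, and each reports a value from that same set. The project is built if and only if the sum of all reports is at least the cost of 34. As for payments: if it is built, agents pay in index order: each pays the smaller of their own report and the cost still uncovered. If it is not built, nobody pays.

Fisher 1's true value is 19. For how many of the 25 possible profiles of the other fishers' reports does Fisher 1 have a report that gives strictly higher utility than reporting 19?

17

Others report (6, 14): truth gives 0; report 14 gives 5 > 0. Violating.
Others report (6, 19): truth gives 0; report 10 gives 9 > 0. Violating.
Others report (8, 14): truth gives 0; report 14 gives 5 > 0. Violating.
Others report (8, 19): truth gives 0; report 8 gives 11 > 0. Violating.
Others report (6, 6): truth gives 0; no alternative beats it.
Others report (6, 8): truth gives 0; no alternative beats it.
(Checking all 25 profiles: 17 have a profitable deviation, 8 do not.)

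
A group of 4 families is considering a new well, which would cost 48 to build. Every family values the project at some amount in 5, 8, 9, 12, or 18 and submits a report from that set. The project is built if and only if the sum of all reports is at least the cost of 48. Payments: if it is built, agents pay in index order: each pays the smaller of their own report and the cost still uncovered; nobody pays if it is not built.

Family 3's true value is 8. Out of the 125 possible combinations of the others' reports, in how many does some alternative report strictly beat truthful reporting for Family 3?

Others report (8, 18, 18): truth gives 0; report 5 gives 3 > 0. Violating.
Others report (9, 18, 18): truth gives 0; report 5 gives 3 > 0. Violating.
Others report (12, 18, 18): truth gives 0; report 5 gives 3 > 0. Violating.
Others report (18, 8, 18): truth gives 0; report 5 gives 3 > 0. Violating.
Others report (5, 5, 5): truth gives 0; no alternative beats it.
Others report (5, 5, 8): truth gives 0; no alternative beats it.
(Checking all 125 profiles: 10 have a profitable deviation, 115 do not.)

10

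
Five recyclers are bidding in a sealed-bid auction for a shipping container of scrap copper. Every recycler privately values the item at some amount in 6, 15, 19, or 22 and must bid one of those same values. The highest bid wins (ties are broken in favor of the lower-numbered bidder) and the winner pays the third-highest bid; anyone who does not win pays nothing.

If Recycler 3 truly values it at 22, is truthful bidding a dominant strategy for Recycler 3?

Check each profile of the others' bids and compare truth against every alternative bid.
Others bid (6, 6, 6, 22): truth gives 16, best alternative gives 0.
Others bid (6, 6, 22, 6): truth gives 16, best alternative gives 0.
Others bid (6, 19, 6, 6): truth gives 16, best alternative gives 0.
Others bid (19, 6, 6, 6): truth gives 16, best alternative gives 0.
Others bid (6, 6, 15, 22): truth gives 7, best alternative gives 0.
Others bid (6, 6, 22, 15): truth gives 7, best alternative gives 0.
(Remaining 250 profiles checked similarly; truth is weakly best in each.)
In every case the truthful bid is at least as good as any alternative, so it is a dominant strategy.

Yes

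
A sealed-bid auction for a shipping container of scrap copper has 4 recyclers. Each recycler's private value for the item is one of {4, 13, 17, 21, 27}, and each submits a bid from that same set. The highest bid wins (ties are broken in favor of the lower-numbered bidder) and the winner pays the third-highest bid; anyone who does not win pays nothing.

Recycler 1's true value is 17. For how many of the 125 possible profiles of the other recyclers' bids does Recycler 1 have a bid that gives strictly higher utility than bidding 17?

Others bid (4, 4, 21): truth gives 0; bid 21 gives 13 > 0. Violating.
Others bid (4, 4, 27): truth gives 0; bid 27 gives 13 > 0. Violating.
Others bid (4, 13, 21): truth gives 0; bid 21 gives 4 > 0. Violating.
Others bid (4, 13, 27): truth gives 0; bid 27 gives 4 > 0. Violating.
Others bid (4, 4, 4): truth gives 13; no alternative beats it.
Others bid (4, 4, 13): truth gives 13; no alternative beats it.
(Checking all 125 profiles: 24 have a profitable deviation, 101 do not.)

24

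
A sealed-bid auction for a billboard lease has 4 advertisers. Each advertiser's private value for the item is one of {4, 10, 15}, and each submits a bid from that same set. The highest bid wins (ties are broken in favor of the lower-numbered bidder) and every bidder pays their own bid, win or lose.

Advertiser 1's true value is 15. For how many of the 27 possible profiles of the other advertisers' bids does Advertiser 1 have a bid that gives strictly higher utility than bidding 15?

8

Others bid (4, 4, 4): truth gives 0; bid 4 gives 11 > 0. Violating.
Others bid (4, 4, 10): truth gives 0; bid 10 gives 5 > 0. Violating.
Others bid (4, 10, 4): truth gives 0; bid 10 gives 5 > 0. Violating.
Others bid (4, 10, 10): truth gives 0; bid 10 gives 5 > 0. Violating.
Others bid (4, 4, 15): truth gives 0; no alternative beats it.
Others bid (4, 10, 15): truth gives 0; no alternative beats it.
(Checking all 27 profiles: 8 have a profitable deviation, 19 do not.)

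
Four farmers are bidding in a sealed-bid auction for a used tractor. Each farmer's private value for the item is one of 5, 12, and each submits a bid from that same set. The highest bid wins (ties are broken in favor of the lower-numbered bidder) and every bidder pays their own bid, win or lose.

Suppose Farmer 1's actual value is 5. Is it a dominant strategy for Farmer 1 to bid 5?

Check each profile of the others' bids and compare truth against every alternative bid.
Others bid (5, 5, 5): truth gives 0, best alternative gives -7.
Others bid (5, 5, 12): truth gives -5, best alternative gives -7.
Others bid (5, 12, 5): truth gives -5, best alternative gives -7.
Others bid (5, 12, 12): truth gives -5, best alternative gives -7.
Others bid (12, 5, 5): truth gives -5, best alternative gives -7.
Others bid (12, 5, 12): truth gives -5, best alternative gives -7.
(Remaining 2 profiles checked similarly; truth is weakly best in each.)
In every case the truthful bid is at least as good as any alternative, so it is a dominant strategy.

Yes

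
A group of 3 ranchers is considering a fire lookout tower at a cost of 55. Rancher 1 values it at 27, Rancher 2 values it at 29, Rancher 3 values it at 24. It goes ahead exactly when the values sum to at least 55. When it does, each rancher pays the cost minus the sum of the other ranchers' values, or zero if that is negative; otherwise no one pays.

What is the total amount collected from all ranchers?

Total value 80 ≥ cost 55, so it is built.
Rancher 1: others sum to 53; max(0, 55 - 53) = 2.
Rancher 2: others sum to 51; max(0, 55 - 51) = 4.
Rancher 3: others sum to 56; max(0, 55 - 56) = 0.
Total collected = 2 + 4 + 0 = 6.

6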